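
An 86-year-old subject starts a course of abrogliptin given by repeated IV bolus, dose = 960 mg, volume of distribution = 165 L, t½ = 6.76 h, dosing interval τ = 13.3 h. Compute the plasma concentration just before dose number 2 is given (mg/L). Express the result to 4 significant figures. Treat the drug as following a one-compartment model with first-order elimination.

C₀ per dose = Dose / Vd = 960 / 165 = 5.818 mg/L
k = ln2 / t½ = 0.693147 / 6.76 = 0.1025 h⁻¹
Fraction remaining after one interval: r = e^(−kτ) = e^(−0.1025 × 13.3) = 0.2558
Before dose 2, 1 dose has been given (aged 1τ).
C_trough = C₀ × r = 5.818 × 0.2558 = 1.488 mg/L

1.488 mg/L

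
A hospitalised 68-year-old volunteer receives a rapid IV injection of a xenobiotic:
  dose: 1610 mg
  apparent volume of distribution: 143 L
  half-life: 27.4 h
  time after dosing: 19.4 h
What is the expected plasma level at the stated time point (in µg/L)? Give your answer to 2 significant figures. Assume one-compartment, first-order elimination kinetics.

C₀ = Dose / Vd = 1610 / 143 = 11.26 mg/L
k = ln2 / t½ = 0.693147 / 27.4 = 0.02530 h⁻¹
C = C₀ · e^(−k·t) = 11.26 × e^(−0.02530 × 19.4)
  = 11.26 × 0.6121 = 6.892 mg/L
Convert: 6.892 mg/L × 1000 = 6892 µg/L

6900 µg/L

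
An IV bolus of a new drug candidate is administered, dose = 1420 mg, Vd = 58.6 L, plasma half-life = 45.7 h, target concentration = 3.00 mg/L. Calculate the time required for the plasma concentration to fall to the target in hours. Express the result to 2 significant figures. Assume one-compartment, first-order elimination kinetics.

C₀ = Dose / Vd = 1420 / 58.6 = 24.23 mg/L
k = ln2 / t½ = 0.693147 / 45.7 = 0.01517 h⁻¹
t = ln(C₀ / C) / k = ln(24.23 / 3.00) / 0.01517
  = ln(8.077) / 0.01517 = 2.089 / 0.01517 = 137.7 h

140 h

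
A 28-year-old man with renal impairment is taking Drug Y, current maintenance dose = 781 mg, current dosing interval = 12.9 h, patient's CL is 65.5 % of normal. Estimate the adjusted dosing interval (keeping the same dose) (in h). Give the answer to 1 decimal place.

19.7 h

To keep the same average steady-state level, dosing rate must scale with clearance.
CL ratio = 65.5 / 100 = 0.6550
New interval (same dose) = 12.9 / 0.6550 = 19.69 h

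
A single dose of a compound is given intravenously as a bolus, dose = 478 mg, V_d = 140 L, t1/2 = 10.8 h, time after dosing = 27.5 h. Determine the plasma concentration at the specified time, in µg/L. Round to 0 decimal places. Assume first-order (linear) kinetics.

C₀ = Dose / Vd = 478.0 / 140 = 3.414 mg/L
k = ln2 / t½ = 0.693147 / 10.8 = 0.06418 h⁻¹
C = C₀ · e^(−k·t) = 3.414 × e^(−0.06418 × 27.5)
  = 3.414 × 0.1712 = 0.5845 mg/L
Convert: 0.5845 mg/L × 1000 = 584.5 µg/L

585 µg/L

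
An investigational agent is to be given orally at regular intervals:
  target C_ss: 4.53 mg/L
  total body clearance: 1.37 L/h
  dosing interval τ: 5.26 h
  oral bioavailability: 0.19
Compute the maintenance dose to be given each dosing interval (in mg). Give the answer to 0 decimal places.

172 mg

At steady state, F × (Dose/τ) = Css × CL.
Dose = Css × CL × τ / F = 4.53 × 1.370 × 5.26 / 0.19 = 171.8 mg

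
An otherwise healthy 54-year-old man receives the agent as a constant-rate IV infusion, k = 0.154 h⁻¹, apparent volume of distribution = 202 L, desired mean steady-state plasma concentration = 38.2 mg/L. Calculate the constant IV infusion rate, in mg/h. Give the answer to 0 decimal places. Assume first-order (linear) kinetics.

1188 mg/h

CL = k × Vd = 0.1540 × 202 = 31.11 L/h
At steady state, infusion rate R₀ = Css × CL = 38.2 × 31.11 = 1188 mg/h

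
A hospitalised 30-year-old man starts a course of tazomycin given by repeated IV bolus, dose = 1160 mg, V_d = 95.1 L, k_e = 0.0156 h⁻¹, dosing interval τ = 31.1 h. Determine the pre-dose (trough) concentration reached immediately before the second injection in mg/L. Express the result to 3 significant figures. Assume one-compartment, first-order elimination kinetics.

7.51 mg/L

C₀ per dose = Dose / Vd = 1160 / 95.1 = 12.20 mg/L
Fraction remaining after one interval: r = e^(−kτ) = e^(−0.01560 × 31.1) = 0.6156
Before dose 2, 1 dose has been given (aged 1τ).
C_trough = C₀ × r = 12.20 × 0.6156 = 7.510 mg/L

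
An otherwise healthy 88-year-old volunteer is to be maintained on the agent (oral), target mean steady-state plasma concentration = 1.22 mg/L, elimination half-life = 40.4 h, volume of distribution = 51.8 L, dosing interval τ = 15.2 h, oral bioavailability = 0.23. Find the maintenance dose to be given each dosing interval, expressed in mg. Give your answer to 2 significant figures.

k = ln2 / t½ = 0.693147 / 40.4 = 0.01716 h⁻¹
CL = k × Vd = 0.01716 × 51.8 = 0.8889 L/h
At steady state, F × (Dose/τ) = Css × CL.
Dose = Css × CL × τ / F = 1.22 × 0.8889 × 15.2 / 0.23 = 71.67 mg

72 mg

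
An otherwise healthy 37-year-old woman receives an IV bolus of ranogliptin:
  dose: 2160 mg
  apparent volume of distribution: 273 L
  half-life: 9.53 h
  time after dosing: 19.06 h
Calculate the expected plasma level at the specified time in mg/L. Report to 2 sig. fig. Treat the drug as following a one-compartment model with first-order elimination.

C₀ = Dose / Vd = 2160 / 273 = 7.912 mg/L
k = ln2 / t½ = 0.693147 / 9.53 = 0.07273 h⁻¹
t / t½ = 19.06 / 9.53 = 2 half-lives
C = C₀ × (1/2)^2 = 7.912 × 0.2500 = 1.978 mg/L

2.0 mg/L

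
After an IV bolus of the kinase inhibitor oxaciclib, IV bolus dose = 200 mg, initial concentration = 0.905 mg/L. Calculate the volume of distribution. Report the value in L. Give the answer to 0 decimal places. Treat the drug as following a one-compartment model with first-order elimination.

221 L

Vd = Dose / C₀ = 200.0 / 0.905 = 221.0 L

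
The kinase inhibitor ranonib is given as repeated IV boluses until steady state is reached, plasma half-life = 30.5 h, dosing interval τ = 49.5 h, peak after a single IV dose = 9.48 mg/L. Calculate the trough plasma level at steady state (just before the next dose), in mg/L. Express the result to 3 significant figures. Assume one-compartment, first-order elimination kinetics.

k = ln2 / t½ = 0.693147 / 30.5 = 0.02273 h⁻¹
e^(−kτ) = e^(−0.02273 × 49.5) = 0.3246
Accumulation ratio R = 1 / (1 − e^(−kτ)) = 1 / (1 − 0.3246) = 1.481
Steady-state trough = C₀ × R × e^(−kτ) = 9.48 × 1.481 × 0.3246 = 4.557 mg/L

4.56 mg/L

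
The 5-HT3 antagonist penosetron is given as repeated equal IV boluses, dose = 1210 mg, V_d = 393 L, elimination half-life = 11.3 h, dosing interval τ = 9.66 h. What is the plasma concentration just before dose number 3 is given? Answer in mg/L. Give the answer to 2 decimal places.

2.64 mg/L

C₀ per dose = Dose / Vd = 1210 / 393 = 3.079 mg/L
k = ln2 / t½ = 0.693147 / 11.3 = 0.06134 h⁻¹
Fraction remaining after one interval: r = e^(−kτ) = e^(−0.06134 × 9.66) = 0.5529
Before dose 3, 2 doses have been given (aged 1τ, 2τ).
C_trough = C₀ × (r + r²) = 3.079 × (0.5529 + 0.3057) = 2.644 mg/L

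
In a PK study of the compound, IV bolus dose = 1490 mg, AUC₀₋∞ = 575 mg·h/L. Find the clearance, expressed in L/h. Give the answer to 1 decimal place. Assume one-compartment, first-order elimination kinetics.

2.6 L/h

CL = Dose / AUC = 1490 / 575 = 2.591 L/h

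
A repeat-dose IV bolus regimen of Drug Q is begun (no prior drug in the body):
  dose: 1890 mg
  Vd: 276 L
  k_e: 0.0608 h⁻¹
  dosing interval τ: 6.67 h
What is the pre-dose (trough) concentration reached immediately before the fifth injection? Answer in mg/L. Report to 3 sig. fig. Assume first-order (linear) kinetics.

C₀ per dose = Dose / Vd = 1890 / 276 = 6.848 mg/L
Fraction remaining after one interval: r = e^(−kτ) = e^(−0.06080 × 6.67) = 0.6666
Before dose 5, 4 doses have been given (aged 1τ, 2τ, 3τ, 4τ).
C_trough = C₀ × (r + r² + … + r^4) = C₀ × r(1−r^4)/(1−r)
        = 6.848 × 0.6666 × (1 − 0.1975) / (1 − 0.6666) = 10.99 mg/L

11.0 mg/L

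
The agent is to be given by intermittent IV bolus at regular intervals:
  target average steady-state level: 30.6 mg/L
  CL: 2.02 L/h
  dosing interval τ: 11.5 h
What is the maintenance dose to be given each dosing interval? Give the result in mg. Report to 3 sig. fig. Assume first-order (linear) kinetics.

711 mg

At steady state, Dose/τ = Css × CL.
Dose = Css × CL × τ = 30.6 × 2.020 × 11.5 = 710.8 mg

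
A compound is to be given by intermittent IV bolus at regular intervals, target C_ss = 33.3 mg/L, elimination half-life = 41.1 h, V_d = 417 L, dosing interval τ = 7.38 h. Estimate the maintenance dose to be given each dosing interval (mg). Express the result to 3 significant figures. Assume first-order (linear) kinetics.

k = ln2 / t½ = 0.693147 / 41.1 = 0.01686 h⁻¹
CL = k × Vd = 0.01686 × 417 = 7.031 L/h
At steady state, Dose/τ = Css × CL.
Dose = Css × CL × τ = 33.3 × 7.031 × 7.38 = 1728 mg

1730 mg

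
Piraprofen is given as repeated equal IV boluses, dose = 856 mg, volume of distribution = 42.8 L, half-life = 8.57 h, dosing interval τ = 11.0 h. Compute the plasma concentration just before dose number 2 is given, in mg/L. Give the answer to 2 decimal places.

8.22 mg/L

C₀ per dose = Dose / Vd = 856 / 42.8 = 20.00 mg/L
k = ln2 / t½ = 0.693147 / 8.57 = 0.08088 h⁻¹
Fraction remaining after one interval: r = e^(−kτ) = e^(−0.08088 × 11.0) = 0.4108
Before dose 2, 1 dose has been given (aged 1τ).
C_trough = C₀ × r = 20.00 × 0.4108 = 8.216 mg/L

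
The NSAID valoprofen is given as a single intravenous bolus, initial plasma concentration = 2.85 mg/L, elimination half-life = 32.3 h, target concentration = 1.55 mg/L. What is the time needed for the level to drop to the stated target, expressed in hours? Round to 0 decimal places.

28 h

k = ln2 / t½ = 0.693147 / 32.3 = 0.02146 h⁻¹
t = ln(C₀ / C) / k = ln(2.850 / 1.55) / 0.02146
  = ln(1.839) / 0.02146 = 0.6092 / 0.02146 = 28.39 h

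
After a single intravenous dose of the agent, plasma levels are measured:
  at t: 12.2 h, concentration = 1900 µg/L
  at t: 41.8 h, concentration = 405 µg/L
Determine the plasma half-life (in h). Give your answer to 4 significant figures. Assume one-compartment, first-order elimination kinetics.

k = ln(C₁/C₂) / (t₂ − t₁) = ln(1900/405) / (41.8 − 12.2)
  = 1.546 / 29.60 = 0.05223 h⁻¹
t½ = ln2 / k = 0.693147 / 0.05223 = 13.27 h

13.27 h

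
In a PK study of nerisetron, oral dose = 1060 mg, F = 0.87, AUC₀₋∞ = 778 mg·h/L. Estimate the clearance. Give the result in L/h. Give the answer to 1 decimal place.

1.2 L/h

CL = F·Dose / AUC = 0.87 × 1060 / 778 = 1.185 L/h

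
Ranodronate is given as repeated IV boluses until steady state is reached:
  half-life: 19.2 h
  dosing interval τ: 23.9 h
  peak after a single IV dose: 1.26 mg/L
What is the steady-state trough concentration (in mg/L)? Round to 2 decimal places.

k = ln2 / t½ = 0.693147 / 19.2 = 0.03610 h⁻¹
e^(−kτ) = e^(−0.03610 × 23.9) = 0.4220
Accumulation ratio R = 1 / (1 − e^(−kτ)) = 1 / (1 − 0.4220) = 1.730
Steady-state trough = C₀ × R × e^(−kτ) = 1.26 × 1.730 × 0.4220 = 0.9199 mg/L

0.92 mg/L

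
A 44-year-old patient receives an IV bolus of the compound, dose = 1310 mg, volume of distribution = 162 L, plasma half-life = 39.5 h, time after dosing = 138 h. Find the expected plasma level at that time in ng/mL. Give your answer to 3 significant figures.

718 ng/mL

C₀ = Dose / Vd = 1310 / 162 = 8.086 mg/L
k = ln2 / t½ = 0.693147 / 39.5 = 0.01755 h⁻¹
C = C₀ · e^(−k·t) = 8.086 × e^(−0.01755 × 138)
  = 8.086 × 0.08875 = 0.7176 mg/L
Convert: 0.7176 mg/L × 1000 = 717.6 ng/mL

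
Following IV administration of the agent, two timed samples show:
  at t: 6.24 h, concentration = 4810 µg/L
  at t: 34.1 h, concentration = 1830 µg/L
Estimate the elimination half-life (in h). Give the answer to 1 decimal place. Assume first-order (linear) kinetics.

k = ln(C₁/C₂) / (t₂ − t₁) = ln(4810/1830) / (34.1 − 6.24)
  = 0.9664 / 27.86 = 0.03469 h⁻¹
t½ = ln2 / k = 0.693147 / 0.03469 = 19.98 h

20.0 h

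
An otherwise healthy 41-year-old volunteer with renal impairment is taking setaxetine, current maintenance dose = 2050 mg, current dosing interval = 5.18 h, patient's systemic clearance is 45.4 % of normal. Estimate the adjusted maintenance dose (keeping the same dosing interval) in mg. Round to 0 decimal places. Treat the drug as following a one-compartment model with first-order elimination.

931 mg

To keep the same average steady-state level, dosing rate must scale with clearance.
CL ratio = 45.4 / 100 = 0.4540
New dose (same interval) = 2050 × 0.4540 = 930.7 mg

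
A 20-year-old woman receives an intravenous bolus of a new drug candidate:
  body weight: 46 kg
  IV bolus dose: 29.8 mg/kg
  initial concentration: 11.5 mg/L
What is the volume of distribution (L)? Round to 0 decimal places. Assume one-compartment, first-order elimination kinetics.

Dose = 29.8 × 46 = 1371 mg
Vd = Dose / C₀ = 1371 / 11.5 = 119.2 L

119 L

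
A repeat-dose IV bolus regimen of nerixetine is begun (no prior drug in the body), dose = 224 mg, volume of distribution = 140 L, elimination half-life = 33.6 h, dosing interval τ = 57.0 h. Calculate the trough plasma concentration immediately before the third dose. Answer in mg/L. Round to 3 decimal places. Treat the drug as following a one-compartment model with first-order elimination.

C₀ per dose = Dose / Vd = 224 / 140 = 1.600 mg/L
k = ln2 / t½ = 0.693147 / 33.6 = 0.02063 h⁻¹
Fraction remaining after one interval: r = e^(−kτ) = e^(−0.02063 × 57.0) = 0.3085
Before dose 3, 2 doses have been given (aged 1τ, 2τ).
C_trough = C₀ × (r + r²) = 1.600 × (0.3085 + 0.09517) = 0.6459 mg/L

0.646 mg/L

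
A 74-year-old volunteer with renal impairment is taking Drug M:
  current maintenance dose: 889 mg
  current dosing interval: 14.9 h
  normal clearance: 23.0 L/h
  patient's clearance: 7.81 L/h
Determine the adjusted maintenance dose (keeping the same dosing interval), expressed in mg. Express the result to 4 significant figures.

To keep the same average steady-state level, dosing rate must scale with clearance.
CL ratio = 7.81 / 23.0 = 0.3396
New dose (same interval) = 889 × 0.3396 = 301.9 mg

301.9 mg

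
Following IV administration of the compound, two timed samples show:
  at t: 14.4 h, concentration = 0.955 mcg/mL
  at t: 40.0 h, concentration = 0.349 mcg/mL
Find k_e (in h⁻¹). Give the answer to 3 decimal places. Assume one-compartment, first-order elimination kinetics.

k = ln(C₁/C₂) / (t₂ − t₁) = ln(0.955/0.349) / (40.0 − 14.4)
  = 1.007 / 25.60 = 0.03934 h⁻¹

0.039 h⁻¹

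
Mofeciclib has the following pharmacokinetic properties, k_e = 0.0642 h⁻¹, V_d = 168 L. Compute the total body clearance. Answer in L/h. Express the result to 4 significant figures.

10.79 L/h

CL = k × Vd = 0.0642 × 168 = 10.79 L/h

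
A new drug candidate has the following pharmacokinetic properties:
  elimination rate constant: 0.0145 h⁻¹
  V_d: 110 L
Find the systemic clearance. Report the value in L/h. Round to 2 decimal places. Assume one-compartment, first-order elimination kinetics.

CL = k × Vd = 0.0145 × 110 = 1.595 L/h

1.60 L/h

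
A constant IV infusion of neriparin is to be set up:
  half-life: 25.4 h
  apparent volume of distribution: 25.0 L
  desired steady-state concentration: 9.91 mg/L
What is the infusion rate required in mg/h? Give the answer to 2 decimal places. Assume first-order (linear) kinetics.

k = ln2 / t½ = 0.693147 / 25.4 = 0.02729 h⁻¹
CL = k × Vd = 0.02729 × 25.0 = 0.6823 L/h
At steady state, infusion rate R₀ = Css × CL = 9.91 × 0.6823 = 6.762 mg/h

6.76 mg/h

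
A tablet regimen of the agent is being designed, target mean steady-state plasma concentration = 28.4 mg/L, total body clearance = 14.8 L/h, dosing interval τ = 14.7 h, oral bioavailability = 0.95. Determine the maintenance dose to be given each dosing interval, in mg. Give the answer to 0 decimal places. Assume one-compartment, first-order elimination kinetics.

At steady state, F × (Dose/τ) = Css × CL.
Dose = Css × CL × τ / F = 28.4 × 14.80 × 14.7 / 0.95 = 6504 mg

6504 mg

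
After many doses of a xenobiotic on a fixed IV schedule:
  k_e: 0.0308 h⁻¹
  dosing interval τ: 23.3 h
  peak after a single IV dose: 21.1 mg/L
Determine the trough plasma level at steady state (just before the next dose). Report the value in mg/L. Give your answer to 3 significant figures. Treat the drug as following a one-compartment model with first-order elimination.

20.1 mg/L

e^(−kτ) = e^(−0.03080 × 23.3) = 0.4879
Accumulation ratio R = 1 / (1 − e^(−kτ)) = 1 / (1 − 0.4879) = 1.953
Steady-state trough = C₀ × R × e^(−kτ) = 21.1 × 1.953 × 0.4879 = 20.11 mg/L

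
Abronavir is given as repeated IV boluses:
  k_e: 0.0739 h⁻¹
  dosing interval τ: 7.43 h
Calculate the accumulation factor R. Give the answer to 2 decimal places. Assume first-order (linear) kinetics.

e^(−kτ) = e^(−0.07390 × 7.43) = 0.5775
Accumulation ratio R = 1 / (1 − e^(−kτ)) = 1 / (1 − 0.5775) = 2.367

2.37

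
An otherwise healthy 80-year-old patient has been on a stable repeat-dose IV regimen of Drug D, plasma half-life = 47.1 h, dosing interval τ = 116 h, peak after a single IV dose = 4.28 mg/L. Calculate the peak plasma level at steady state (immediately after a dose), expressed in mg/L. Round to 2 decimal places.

k = ln2 / t½ = 0.693147 / 47.1 = 0.01472 h⁻¹
e^(−kτ) = e^(−0.01472 × 116) = 0.1813
Accumulation ratio R = 1 / (1 − e^(−kτ)) = 1 / (1 − 0.1813) = 1.221
Steady-state peak = C₀ × R = 4.28 × 1.221 = 5.226 mg/L

5.23 mg/L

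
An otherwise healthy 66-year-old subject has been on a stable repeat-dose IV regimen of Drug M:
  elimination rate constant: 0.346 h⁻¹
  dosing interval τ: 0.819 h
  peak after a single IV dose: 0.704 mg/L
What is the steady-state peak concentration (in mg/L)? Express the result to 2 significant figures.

2.9 mg/L

e^(−kτ) = e^(−0.3460 × 0.819) = 0.7532
Accumulation ratio R = 1 / (1 − e^(−kτ)) = 1 / (1 − 0.7532) = 4.052
Steady-state peak = C₀ × R = 0.704 × 4.052 = 2.853 mg/L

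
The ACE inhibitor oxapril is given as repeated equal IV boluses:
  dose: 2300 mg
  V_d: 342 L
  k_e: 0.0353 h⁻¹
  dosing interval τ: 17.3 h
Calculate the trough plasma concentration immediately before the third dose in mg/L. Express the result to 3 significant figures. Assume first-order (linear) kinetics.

C₀ per dose = Dose / Vd = 2300 / 342 = 6.725 mg/L
Fraction remaining after one interval: r = e^(−kτ) = e^(−0.03530 × 17.3) = 0.5430
Before dose 3, 2 doses have been given (aged 1τ, 2τ).
C_trough = C₀ × (r + r²) = 6.725 × (0.5430 + 0.2948) = 5.634 mg/L

5.63 mg/L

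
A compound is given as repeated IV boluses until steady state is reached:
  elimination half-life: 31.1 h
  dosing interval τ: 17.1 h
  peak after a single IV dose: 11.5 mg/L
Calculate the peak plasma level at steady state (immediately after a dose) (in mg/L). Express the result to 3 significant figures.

36.3 mg/L

k = ln2 / t½ = 0.693147 / 31.1 = 0.02229 h⁻¹
e^(−kτ) = e^(−0.02229 × 17.1) = 0.6831
Accumulation ratio R = 1 / (1 − e^(−kτ)) = 1 / (1 − 0.6831) = 3.156
Steady-state peak = C₀ × R = 11.5 × 3.156 = 36.29 mg/L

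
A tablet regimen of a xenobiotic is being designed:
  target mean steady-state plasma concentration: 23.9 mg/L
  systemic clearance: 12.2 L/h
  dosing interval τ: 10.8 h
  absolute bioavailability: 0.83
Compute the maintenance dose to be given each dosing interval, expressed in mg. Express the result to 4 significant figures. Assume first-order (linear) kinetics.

3794 mg

At steady state, F × (Dose/τ) = Css × CL.
Dose = Css × CL × τ / F = 23.9 × 12.20 × 10.8 / 0.83 = 3794 mg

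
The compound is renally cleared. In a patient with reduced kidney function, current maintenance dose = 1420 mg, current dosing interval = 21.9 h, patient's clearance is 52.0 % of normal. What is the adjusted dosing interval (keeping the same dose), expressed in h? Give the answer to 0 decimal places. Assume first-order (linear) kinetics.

To keep the same average steady-state level, dosing rate must scale with clearance.
CL ratio = 52.0 / 100 = 0.5200
New interval (same dose) = 21.9 / 0.5200 = 42.12 h

42 h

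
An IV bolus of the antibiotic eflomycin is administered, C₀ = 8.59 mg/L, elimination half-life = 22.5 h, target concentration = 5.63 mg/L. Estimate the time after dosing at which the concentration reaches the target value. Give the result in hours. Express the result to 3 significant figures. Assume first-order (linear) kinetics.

k = ln2 / t½ = 0.693147 / 22.5 = 0.03081 h⁻¹
t = ln(C₀ / C) / k = ln(8.590 / 5.63) / 0.03081
  = ln(1.526) / 0.03081 = 0.4226 / 0.03081 = 13.72 h

13.7 h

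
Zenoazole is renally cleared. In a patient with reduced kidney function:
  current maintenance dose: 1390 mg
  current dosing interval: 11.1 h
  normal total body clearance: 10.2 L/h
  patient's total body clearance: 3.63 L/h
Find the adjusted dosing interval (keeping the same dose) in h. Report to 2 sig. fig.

31 h

To keep the same average steady-state level, dosing rate must scale with clearance.
CL ratio = 3.63 / 10.2 = 0.3559
New interval (same dose) = 11.1 / 0.3559 = 31.19 h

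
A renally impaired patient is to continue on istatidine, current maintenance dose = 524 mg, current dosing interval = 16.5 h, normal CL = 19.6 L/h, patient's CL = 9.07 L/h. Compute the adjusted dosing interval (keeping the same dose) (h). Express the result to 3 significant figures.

To keep the same average steady-state level, dosing rate must scale with clearance.
CL ratio = 9.07 / 19.6 = 0.4628
New interval (same dose) = 16.5 / 0.4628 = 35.65 h

35.7 h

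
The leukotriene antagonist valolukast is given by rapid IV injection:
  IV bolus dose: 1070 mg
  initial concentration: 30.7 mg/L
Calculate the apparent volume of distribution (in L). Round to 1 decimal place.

Vd = Dose / C₀ = 1070 / 30.7 = 34.85 L

34.9 L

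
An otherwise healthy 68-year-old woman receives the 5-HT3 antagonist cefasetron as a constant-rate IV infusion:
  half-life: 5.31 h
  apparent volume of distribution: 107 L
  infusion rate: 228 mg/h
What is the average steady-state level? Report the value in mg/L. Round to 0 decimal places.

k = ln2 / t½ = 0.693147 / 5.31 = 0.1305 h⁻¹
CL = k × Vd = 0.1305 × 107 = 13.96 L/h
At steady state Css = R₀ / CL = 228 / 13.96 = 16.33 mg/L

16 mg/L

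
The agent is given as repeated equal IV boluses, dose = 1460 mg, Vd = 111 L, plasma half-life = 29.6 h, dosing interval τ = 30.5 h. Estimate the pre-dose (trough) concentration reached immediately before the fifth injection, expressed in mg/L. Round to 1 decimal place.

11.9 mg/L

C₀ per dose = Dose / Vd = 1460 / 111 = 13.15 mg/L
k = ln2 / t½ = 0.693147 / 29.6 = 0.02342 h⁻¹
Fraction remaining after one interval: r = e^(−kτ) = e^(−0.02342 × 30.5) = 0.4895
Before dose 5, 4 doses have been given (aged 1τ, 2τ, 3τ, 4τ).
C_trough = C₀ × (r + r² + … + r^4) = C₀ × r(1−r^4)/(1−r)
        = 13.15 × 0.4895 × (1 − 0.05741) / (1 − 0.4895) = 11.89 mg/L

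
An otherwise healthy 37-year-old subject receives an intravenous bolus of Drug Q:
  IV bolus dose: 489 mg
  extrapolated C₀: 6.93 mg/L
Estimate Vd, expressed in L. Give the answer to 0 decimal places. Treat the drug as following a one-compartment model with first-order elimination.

Vd = Dose / C₀ = 489.0 / 6.93 = 70.56 L

71 L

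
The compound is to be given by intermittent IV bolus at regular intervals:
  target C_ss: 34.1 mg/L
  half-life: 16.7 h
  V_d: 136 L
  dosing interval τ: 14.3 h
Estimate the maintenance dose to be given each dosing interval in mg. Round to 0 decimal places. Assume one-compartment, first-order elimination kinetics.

2753 mg

k = ln2 / t½ = 0.693147 / 16.7 = 0.04151 h⁻¹
CL = k × Vd = 0.04151 × 136 = 5.645 L/h
At steady state, Dose/τ = Css × CL.
Dose = Css × CL × τ = 34.1 × 5.645 × 14.3 = 2753 mg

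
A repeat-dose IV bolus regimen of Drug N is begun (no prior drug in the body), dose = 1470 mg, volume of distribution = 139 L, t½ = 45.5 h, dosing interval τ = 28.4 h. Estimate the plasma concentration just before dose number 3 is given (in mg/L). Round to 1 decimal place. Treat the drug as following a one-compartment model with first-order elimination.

11.3 mg/L

C₀ per dose = Dose / Vd = 1470 / 139 = 10.58 mg/L
k = ln2 / t½ = 0.693147 / 45.5 = 0.01523 h⁻¹
Fraction remaining after one interval: r = e^(−kτ) = e^(−0.01523 × 28.4) = 0.6489
Before dose 3, 2 doses have been given (aged 1τ, 2τ).
C_trough = C₀ × (r + r²) = 10.58 × (0.6489 + 0.4211) = 11.32 mg/L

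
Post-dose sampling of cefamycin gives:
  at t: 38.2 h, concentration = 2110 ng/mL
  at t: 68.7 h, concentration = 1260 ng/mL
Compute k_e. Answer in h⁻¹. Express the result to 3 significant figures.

k = ln(C₁/C₂) / (t₂ − t₁) = ln(2110/1260) / (68.7 − 38.2)
  = 0.5156 / 30.50 = 0.01690 h⁻¹

0.0169 h⁻¹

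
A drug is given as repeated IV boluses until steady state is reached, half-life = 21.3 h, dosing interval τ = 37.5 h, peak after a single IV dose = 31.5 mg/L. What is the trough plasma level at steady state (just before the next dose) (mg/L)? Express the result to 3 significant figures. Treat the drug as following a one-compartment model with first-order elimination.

13.2 mg/L

k = ln2 / t½ = 0.693147 / 21.3 = 0.03254 h⁻¹
e^(−kτ) = e^(−0.03254 × 37.5) = 0.2952
Accumulation ratio R = 1 / (1 − e^(−kτ)) = 1 / (1 − 0.2952) = 1.419
Steady-state trough = C₀ × R × e^(−kτ) = 31.5 × 1.419 × 0.2952 = 13.19 mg/L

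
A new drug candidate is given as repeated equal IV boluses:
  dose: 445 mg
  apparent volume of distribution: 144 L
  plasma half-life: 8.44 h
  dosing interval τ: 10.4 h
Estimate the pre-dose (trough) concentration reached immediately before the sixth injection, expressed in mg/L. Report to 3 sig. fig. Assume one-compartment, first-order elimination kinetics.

2.26 mg/L

C₀ per dose = Dose / Vd = 445 / 144 = 3.090 mg/L
k = ln2 / t½ = 0.693147 / 8.44 = 0.08213 h⁻¹
Fraction remaining after one interval: r = e^(−kτ) = e^(−0.08213 × 10.4) = 0.4256
Before dose 6, 5 doses have been given (aged 1τ, 2τ, 3τ, 4τ, 5τ).
C_trough = C₀ × (r + r² + … + r^5) = C₀ × r(1−r^5)/(1−r)
        = 3.090 × 0.4256 × (1 − 0.01396) / (1 − 0.4256) = 2.258 mg/L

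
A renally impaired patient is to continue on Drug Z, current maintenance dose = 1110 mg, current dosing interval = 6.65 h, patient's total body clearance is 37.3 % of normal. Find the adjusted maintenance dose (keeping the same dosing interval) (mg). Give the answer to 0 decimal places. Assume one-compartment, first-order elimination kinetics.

To keep the same average steady-state level, dosing rate must scale with clearance.
CL ratio = 37.3 / 100 = 0.3730
New dose (same interval) = 1110 × 0.3730 = 414.0 mg

414 mg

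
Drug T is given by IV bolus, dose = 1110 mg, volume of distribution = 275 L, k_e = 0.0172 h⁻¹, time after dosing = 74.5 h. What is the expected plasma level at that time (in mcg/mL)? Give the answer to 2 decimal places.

1.12 mcg/mL

C₀ = Dose / Vd = 1110 / 275 = 4.036 mg/L
C = C₀ · e^(−k·t) = 4.036 × e^(−0.01720 × 74.5)
  = 4.036 × 0.2776 = 1.120 mg/L
(1.120 mg/L = 1.120 mcg/mL)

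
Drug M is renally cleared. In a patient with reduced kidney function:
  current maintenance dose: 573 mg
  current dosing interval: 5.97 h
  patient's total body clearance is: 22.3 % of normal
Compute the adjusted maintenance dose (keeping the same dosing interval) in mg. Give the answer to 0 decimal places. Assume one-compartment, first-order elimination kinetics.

128 mg

To keep the same average steady-state level, dosing rate must scale with clearance.
CL ratio = 22.3 / 100 = 0.2230
New dose (same interval) = 573 × 0.2230 = 127.8 mg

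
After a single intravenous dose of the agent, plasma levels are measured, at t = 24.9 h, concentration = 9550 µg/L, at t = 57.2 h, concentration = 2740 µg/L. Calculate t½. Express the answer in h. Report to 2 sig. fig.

18 h

k = ln(C₁/C₂) / (t₂ − t₁) = ln(9550/2740) / (57.2 − 24.9)
  = 1.249 / 32.30 = 0.03867 h⁻¹
t½ = ln2 / k = 0.693147 / 0.03867 = 17.92 h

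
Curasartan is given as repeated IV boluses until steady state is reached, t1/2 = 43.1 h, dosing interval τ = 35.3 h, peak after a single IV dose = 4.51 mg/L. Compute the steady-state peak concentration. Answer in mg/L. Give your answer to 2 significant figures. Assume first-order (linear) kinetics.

10 mg/L

k = ln2 / t½ = 0.693147 / 43.1 = 0.01608 h⁻¹
e^(−kτ) = e^(−0.01608 × 35.3) = 0.5669
Accumulation ratio R = 1 / (1 − e^(−kτ)) = 1 / (1 − 0.5669) = 2.309
Steady-state peak = C₀ × R = 4.51 × 2.309 = 10.41 mg/L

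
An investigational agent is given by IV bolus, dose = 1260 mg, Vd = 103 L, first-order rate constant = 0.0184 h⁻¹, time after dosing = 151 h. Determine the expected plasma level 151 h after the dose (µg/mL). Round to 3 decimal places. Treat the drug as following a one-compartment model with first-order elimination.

C₀ = Dose / Vd = 1260 / 103 = 12.23 mg/L
C = C₀ · e^(−k·t) = 12.23 × e^(−0.01840 × 151)
  = 12.23 × 0.06214 = 0.7600 mg/L
(0.7600 mg/L = 0.7600 µg/mL)

0.760 µg/mL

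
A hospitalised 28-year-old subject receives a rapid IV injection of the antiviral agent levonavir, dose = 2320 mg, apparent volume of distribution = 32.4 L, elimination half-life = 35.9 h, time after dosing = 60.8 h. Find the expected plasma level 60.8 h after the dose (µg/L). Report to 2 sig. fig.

22000 µg/L

C₀ = Dose / Vd = 2320 / 32.4 = 71.60 mg/L
k = ln2 / t½ = 0.693147 / 35.9 = 0.01931 h⁻¹
C = C₀ · e^(−k·t) = 71.60 × e^(−0.01931 × 60.8)
  = 71.60 × 0.3091 = 22.13 mg/L
Convert: 22.13 mg/L × 1000 = 22130 µg/L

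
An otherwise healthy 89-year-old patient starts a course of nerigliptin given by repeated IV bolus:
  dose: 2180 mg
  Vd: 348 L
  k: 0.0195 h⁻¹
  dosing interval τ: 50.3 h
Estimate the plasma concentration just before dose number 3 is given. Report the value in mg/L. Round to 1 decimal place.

3.2 mg/L

C₀ per dose = Dose / Vd = 2180 / 348 = 6.264 mg/L
Fraction remaining after one interval: r = e^(−kτ) = e^(−0.01950 × 50.3) = 0.3750
Before dose 3, 2 doses have been given (aged 1τ, 2τ).
C_trough = C₀ × (r + r²) = 6.264 × (0.3750 + 0.1406) = 3.230 mg/L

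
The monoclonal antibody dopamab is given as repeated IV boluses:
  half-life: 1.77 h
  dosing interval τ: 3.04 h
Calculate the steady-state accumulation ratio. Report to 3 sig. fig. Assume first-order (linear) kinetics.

1.44

k = ln2 / t½ = 0.693147 / 1.77 = 0.3916 h⁻¹
e^(−kτ) = e^(−0.3916 × 3.04) = 0.3041
Accumulation ratio R = 1 / (1 − e^(−kτ)) = 1 / (1 − 0.3041) = 1.437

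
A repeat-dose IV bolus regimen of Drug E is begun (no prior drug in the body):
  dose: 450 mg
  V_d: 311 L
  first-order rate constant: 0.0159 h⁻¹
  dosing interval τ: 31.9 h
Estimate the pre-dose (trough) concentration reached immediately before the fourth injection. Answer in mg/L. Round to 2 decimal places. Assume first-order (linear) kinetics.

C₀ per dose = Dose / Vd = 450 / 311 = 1.447 mg/L
Fraction remaining after one interval: r = e^(−kτ) = e^(−0.01590 × 31.9) = 0.6022
Before dose 4, 3 doses have been given (aged 1τ, 2τ, 3τ).
C_trough = C₀ × (r + r² + … + r^3) = C₀ × r(1−r^3)/(1−r)
        = 1.447 × 0.6022 × (1 − 0.2184) / (1 − 0.6022) = 1.712 mg/L

1.71 mg/L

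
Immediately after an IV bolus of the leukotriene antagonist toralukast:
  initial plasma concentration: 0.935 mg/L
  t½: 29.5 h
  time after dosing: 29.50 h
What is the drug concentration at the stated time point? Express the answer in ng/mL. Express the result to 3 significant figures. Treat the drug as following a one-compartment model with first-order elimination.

468 ng/mL

k = ln2 / t½ = 0.693147 / 29.5 = 0.02350 h⁻¹
t / t½ = 29.50 / 29.5 = 1 half-lives
C = C₀ × (1/2)^1 = 0.9350 × 0.5000 = 0.4675 mg/L
Convert: 0.4675 mg/L × 1000 = 467.5 ng/mL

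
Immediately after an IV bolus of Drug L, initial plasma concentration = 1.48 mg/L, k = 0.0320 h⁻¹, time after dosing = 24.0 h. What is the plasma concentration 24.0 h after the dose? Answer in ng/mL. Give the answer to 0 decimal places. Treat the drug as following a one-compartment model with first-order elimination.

687 ng/mL

C = C₀ · e^(−k·t) = 1.480 × e^(−0.03200 × 24.0)
  = 1.480 × 0.4639 = 0.6866 mg/L
Convert: 0.6866 mg/L × 1000 = 686.6 ng/mL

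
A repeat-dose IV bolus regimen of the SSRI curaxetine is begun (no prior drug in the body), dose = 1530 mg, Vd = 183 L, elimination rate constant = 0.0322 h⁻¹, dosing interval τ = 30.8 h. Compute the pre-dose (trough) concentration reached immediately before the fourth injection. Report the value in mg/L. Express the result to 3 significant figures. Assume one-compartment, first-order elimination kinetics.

4.68 mg/L

C₀ per dose = Dose / Vd = 1530 / 183 = 8.361 mg/L
Fraction remaining after one interval: r = e^(−kτ) = e^(−0.03220 × 30.8) = 0.3709
Before dose 4, 3 doses have been given (aged 1τ, 2τ, 3τ).
C_trough = C₀ × (r + r² + … + r^3) = C₀ × r(1−r^3)/(1−r)
        = 8.361 × 0.3709 × (1 − 0.05102) / (1 − 0.3709) = 4.678 mg/L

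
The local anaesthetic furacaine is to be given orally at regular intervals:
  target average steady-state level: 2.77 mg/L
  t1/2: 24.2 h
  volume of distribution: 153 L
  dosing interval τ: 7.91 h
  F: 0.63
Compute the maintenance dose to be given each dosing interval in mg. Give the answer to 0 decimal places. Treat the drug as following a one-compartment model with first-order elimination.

k = ln2 / t½ = 0.693147 / 24.2 = 0.02864 h⁻¹
CL = k × Vd = 0.02864 × 153 = 4.382 L/h
At steady state, F × (Dose/τ) = Css × CL.
Dose = Css × CL × τ / F = 2.77 × 4.382 × 7.91 / 0.63 = 152.4 mg

152 mg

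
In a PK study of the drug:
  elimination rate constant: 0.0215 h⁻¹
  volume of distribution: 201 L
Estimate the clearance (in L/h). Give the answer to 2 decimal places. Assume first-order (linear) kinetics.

CL = k × Vd = 0.0215 × 201 = 4.322 L/h

4.32 L/h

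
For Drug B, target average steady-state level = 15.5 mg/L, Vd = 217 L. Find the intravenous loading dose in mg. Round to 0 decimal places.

3364 mg

LD = Css × Vd = 15.5 × 217 = 3364 mg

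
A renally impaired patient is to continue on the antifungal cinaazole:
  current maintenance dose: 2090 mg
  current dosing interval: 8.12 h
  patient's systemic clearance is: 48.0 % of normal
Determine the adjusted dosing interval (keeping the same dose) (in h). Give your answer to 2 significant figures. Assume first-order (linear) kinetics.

To keep the same average steady-state level, dosing rate must scale with clearance.
CL ratio = 48.0 / 100 = 0.4800
New interval (same dose) = 8.12 / 0.4800 = 16.92 h

17 h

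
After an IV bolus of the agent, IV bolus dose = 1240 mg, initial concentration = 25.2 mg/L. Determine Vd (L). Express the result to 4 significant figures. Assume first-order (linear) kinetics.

Vd = Dose / C₀ = 1240 / 25.2 = 49.21 L

49.21 L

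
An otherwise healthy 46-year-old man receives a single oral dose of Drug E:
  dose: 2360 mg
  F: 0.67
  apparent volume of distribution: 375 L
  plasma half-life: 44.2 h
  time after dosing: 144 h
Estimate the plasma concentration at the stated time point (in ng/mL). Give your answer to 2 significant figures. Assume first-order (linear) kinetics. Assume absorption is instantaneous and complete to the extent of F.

Amount reaching circulation = F × Dose = 0.67 × 2360 = 1581 mg
C₀ = F·Dose / Vd = 1581 / 375 = 4.216 mg/L
k = ln2 / t½ = 0.693147 / 44.2 = 0.01568 h⁻¹
C = C₀ · e^(−k·t) = 4.216 × e^(−0.01568 × 144)
  = 4.216 × 0.1046 = 0.4410 mg/L
Convert: 0.4410 mg/L × 1000 = 441.0 ng/mL

440 ng/mL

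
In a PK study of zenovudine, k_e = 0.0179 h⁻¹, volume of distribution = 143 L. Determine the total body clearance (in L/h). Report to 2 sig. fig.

CL = k × Vd = 0.0179 × 143 = 2.560 L/h

2.6 L/h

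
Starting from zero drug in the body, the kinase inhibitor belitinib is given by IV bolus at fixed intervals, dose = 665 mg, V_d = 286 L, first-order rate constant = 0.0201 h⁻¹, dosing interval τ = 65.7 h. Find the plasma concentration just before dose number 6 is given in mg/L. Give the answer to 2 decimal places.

0.85 mg/L

C₀ per dose = Dose / Vd = 665 / 286 = 2.325 mg/L
Fraction remaining after one interval: r = e^(−kτ) = e^(−0.02010 × 65.7) = 0.2670
Before dose 6, 5 doses have been given (aged 1τ, 2τ, 3τ, 4τ, 5τ).
C_trough = C₀ × (r + r² + … + r^5) = C₀ × r(1−r^5)/(1−r)
        = 2.325 × 0.2670 × (1 − 0.001357) / (1 − 0.2670) = 0.8457 mg/L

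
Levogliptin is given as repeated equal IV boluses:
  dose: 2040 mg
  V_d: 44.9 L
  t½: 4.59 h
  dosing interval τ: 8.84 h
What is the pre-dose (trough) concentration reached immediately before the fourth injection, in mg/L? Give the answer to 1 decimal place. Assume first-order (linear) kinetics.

C₀ per dose = Dose / Vd = 2040 / 44.9 = 45.43 mg/L
k = ln2 / t½ = 0.693147 / 4.59 = 0.1510 h⁻¹
Fraction remaining after one interval: r = e^(−kτ) = e^(−0.1510 × 8.84) = 0.2632
Before dose 4, 3 doses have been given (aged 1τ, 2τ, 3τ).
C_trough = C₀ × (r + r² + … + r^3) = C₀ × r(1−r^3)/(1−r)
        = 45.43 × 0.2632 × (1 − 0.01823) / (1 − 0.2632) = 15.93 mg/L

15.9 mg/L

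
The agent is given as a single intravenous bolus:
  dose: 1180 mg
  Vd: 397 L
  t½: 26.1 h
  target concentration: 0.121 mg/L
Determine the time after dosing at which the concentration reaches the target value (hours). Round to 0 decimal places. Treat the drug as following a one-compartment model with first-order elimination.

C₀ = Dose / Vd = 1180 / 397 = 2.972 mg/L
k = ln2 / t½ = 0.693147 / 26.1 = 0.02656 h⁻¹
t = ln(C₀ / C) / k = ln(2.972 / 0.121) / 0.02656
  = ln(24.56) / 0.02656 = 3.201 / 0.02656 = 120.5 h

121 h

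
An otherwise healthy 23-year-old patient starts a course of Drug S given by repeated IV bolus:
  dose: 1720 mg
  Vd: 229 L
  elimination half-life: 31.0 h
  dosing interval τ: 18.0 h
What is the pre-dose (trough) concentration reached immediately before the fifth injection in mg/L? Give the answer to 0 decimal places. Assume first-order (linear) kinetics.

12 mg/L

C₀ per dose = Dose / Vd = 1720 / 229 = 7.511 mg/L
k = ln2 / t½ = 0.693147 / 31.0 = 0.02236 h⁻¹
Fraction remaining after one interval: r = e^(−kτ) = e^(−0.02236 × 18.0) = 0.6687
Before dose 5, 4 doses have been given (aged 1τ, 2τ, 3τ, 4τ).
C_trough = C₀ × (r + r² + … + r^4) = C₀ × r(1−r^4)/(1−r)
        = 7.511 × 0.6687 × (1 − 0.2000) / (1 − 0.6687) = 12.13 mg/L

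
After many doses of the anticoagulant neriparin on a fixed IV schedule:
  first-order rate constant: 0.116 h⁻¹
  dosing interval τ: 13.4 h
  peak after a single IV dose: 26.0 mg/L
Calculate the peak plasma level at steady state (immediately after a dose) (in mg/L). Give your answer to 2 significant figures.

33 mg/L

e^(−kτ) = e^(−0.1160 × 13.4) = 0.2113
Accumulation ratio R = 1 / (1 − e^(−kτ)) = 1 / (1 − 0.2113) = 1.268
Steady-state peak = C₀ × R = 26.0 × 1.268 = 32.97 mg/L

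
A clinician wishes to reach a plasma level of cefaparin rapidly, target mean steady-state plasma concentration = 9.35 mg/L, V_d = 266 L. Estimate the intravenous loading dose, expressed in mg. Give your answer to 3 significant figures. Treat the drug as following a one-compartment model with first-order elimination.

2490 mg

LD = Css × Vd = 9.35 × 266 = 2487 mg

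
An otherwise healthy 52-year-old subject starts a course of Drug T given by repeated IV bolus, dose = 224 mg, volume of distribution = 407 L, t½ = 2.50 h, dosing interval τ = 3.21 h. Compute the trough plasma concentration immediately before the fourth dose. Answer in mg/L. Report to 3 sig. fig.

C₀ per dose = Dose / Vd = 224 / 407 = 0.5504 mg/L
k = ln2 / t½ = 0.693147 / 2.50 = 0.2773 h⁻¹
Fraction remaining after one interval: r = e^(−kτ) = e^(−0.2773 × 3.21) = 0.4106
Before dose 4, 3 doses have been given (aged 1τ, 2τ, 3τ).
C_trough = C₀ × (r + r² + … + r^3) = C₀ × r(1−r^3)/(1−r)
        = 0.5504 × 0.4106 × (1 − 0.06922) / (1 − 0.4106) = 0.3569 mg/L

0.357 mg/L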